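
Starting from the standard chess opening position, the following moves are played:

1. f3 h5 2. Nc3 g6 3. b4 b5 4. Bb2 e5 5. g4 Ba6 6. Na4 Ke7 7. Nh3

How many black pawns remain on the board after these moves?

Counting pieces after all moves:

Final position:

  a b c d e f g h
  ─────────────────
8│♜ ♞ · ♛ · ♝ ♞ ♜│8
7│♟ · ♟ ♟ ♚ ♟ · ·│7
6│♝ · · · · · ♟ ·│6
5│· ♟ · · ♟ · · ♟│5
4│♘ ♙ · · · · ♙ ·│4
3│· · · · · ♙ · ♘│3
2│♙ ♗ ♙ ♙ ♙ · · ♙│2
1│♖ · · ♕ ♔ ♗ · ♖│1
  ─────────────────
  a b c d e f g h


8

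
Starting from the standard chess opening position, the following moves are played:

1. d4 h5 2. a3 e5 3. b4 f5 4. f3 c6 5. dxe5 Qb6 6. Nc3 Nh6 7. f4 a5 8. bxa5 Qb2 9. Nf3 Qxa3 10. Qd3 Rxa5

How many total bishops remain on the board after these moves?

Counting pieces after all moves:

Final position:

  a b c d e f g h
  ─────────────────
8│· ♞ ♝ · ♚ ♝ · ♜│8
7│· ♟ · ♟ · · ♟ ·│7
6│· · ♟ · · · · ♞│6
5│♜ · · · ♙ ♟ · ♟│5
4│· · · · · ♙ · ·│4
3│♛ · ♘ ♕ · ♘ · ·│3
2│· · ♙ · ♙ · ♙ ♙│2
1│♖ · ♗ · ♔ ♗ · ♖│1
  ─────────────────
  a b c d e f g h


4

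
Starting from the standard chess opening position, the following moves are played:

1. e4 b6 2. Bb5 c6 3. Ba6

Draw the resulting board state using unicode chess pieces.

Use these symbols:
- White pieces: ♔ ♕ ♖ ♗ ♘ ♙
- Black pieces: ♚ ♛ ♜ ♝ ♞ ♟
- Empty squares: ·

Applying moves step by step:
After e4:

♜ ♞ ♝ ♛ ♚ ♝ ♞ ♜
♟ ♟ ♟ ♟ ♟ ♟ ♟ ♟
· · · · · · · ·
· · · · · · · ·
· · · · ♙ · · ·
· · · · · · · ·
♙ ♙ ♙ ♙ · ♙ ♙ ♙
♖ ♘ ♗ ♕ ♔ ♗ ♘ ♖


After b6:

♜ ♞ ♝ ♛ ♚ ♝ ♞ ♜
♟ · ♟ ♟ ♟ ♟ ♟ ♟
· ♟ · · · · · ·
· · · · · · · ·
· · · · ♙ · · ·
· · · · · · · ·
♙ ♙ ♙ ♙ · ♙ ♙ ♙
♖ ♘ ♗ ♕ ♔ ♗ ♘ ♖


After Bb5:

♜ ♞ ♝ ♛ ♚ ♝ ♞ ♜
♟ · ♟ ♟ ♟ ♟ ♟ ♟
· ♟ · · · · · ·
· ♗ · · · · · ·
· · · · ♙ · · ·
· · · · · · · ·
♙ ♙ ♙ ♙ · ♙ ♙ ♙
♖ ♘ ♗ ♕ ♔ · ♘ ♖


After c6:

♜ ♞ ♝ ♛ ♚ ♝ ♞ ♜
♟ · · ♟ ♟ ♟ ♟ ♟
· ♟ ♟ · · · · ·
· ♗ · · · · · ·
· · · · ♙ · · ·
· · · · · · · ·
♙ ♙ ♙ ♙ · ♙ ♙ ♙
♖ ♘ ♗ ♕ ♔ · ♘ ♖


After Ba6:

♜ ♞ ♝ ♛ ♚ ♝ ♞ ♜
♟ · · ♟ ♟ ♟ ♟ ♟
♗ ♟ ♟ · · · · ·
· · · · · · · ·
· · · · ♙ · · ·
· · · · · · · ·
♙ ♙ ♙ ♙ · ♙ ♙ ♙
♖ ♘ ♗ ♕ ♔ · ♘ ♖



  a b c d e f g h
  ─────────────────
8│♜ ♞ ♝ ♛ ♚ ♝ ♞ ♜│8
7│♟ · · ♟ ♟ ♟ ♟ ♟│7
6│♗ ♟ ♟ · · · · ·│6
5│· · · · · · · ·│5
4│· · · · ♙ · · ·│4
3│· · · · · · · ·│3
2│♙ ♙ ♙ ♙ · ♙ ♙ ♙│2
1│♖ ♘ ♗ ♕ ♔ · ♘ ♖│1
  ─────────────────
  a b c d e f g h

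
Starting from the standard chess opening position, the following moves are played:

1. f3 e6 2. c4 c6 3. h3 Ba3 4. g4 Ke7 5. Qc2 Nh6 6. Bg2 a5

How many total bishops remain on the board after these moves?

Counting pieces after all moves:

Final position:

  a b c d e f g h
  ─────────────────
8│♜ ♞ ♝ ♛ · · · ♜│8
7│· ♟ · ♟ ♚ ♟ ♟ ♟│7
6│· · ♟ · ♟ · · ♞│6
5│♟ · · · · · · ·│5
4│· · ♙ · · · ♙ ·│4
3│♝ · · · · ♙ · ♙│3
2│♙ ♙ ♕ ♙ ♙ · ♗ ·│2
1│♖ ♘ ♗ · ♔ · ♘ ♖│1
  ─────────────────
  a b c d e f g h


4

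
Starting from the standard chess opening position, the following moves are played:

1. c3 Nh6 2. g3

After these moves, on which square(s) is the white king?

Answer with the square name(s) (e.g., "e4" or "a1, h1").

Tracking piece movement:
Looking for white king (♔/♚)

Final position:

  a b c d e f g h
  ─────────────────
8│♜ ♞ ♝ ♛ ♚ ♝ · ♜│8
7│♟ ♟ ♟ ♟ ♟ ♟ ♟ ♟│7
6│· · · · · · · ♞│6
5│· · · · · · · ·│5
4│· · · · · · · ·│4
3│· · ♙ · · · ♙ ·│3
2│♙ ♙ · ♙ ♙ ♙ · ♙│2
1│♖ ♘ ♗ ♕ ♔ ♗ ♘ ♖│1
  ─────────────────
  a b c d e f g h


e1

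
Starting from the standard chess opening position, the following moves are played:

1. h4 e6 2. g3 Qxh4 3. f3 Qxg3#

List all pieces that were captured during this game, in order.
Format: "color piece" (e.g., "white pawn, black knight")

Tracking captures:
  Qxh4: captured white pawn
  Qxg3#: captured white pawn

white pawn, white pawn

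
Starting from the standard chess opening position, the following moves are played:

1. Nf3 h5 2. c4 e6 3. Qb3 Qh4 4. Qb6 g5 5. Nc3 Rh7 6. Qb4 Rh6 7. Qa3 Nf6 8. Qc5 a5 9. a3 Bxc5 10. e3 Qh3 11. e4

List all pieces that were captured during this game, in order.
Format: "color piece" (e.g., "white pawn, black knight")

Tracking captures:
  Bxc5: captured white queen

white queen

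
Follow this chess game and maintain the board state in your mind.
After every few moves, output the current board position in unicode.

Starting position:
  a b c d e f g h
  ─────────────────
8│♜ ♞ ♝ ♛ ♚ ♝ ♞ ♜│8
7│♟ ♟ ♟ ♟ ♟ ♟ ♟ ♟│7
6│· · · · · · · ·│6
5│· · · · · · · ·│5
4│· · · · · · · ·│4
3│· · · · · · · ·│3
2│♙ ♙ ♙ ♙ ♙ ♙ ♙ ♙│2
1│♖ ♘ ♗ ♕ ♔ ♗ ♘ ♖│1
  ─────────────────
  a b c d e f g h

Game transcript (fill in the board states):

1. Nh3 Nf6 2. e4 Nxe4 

  a b c d e f g h
  ─────────────────
8│♜ ♞ ♝ ♛ ♚ ♝ · ♜│8
7│♟ ♟ ♟ ♟ ♟ ♟ ♟ ♟│7
6│· · · · · · · ·│6
5│· · · · · · · ·│5
4│· · · · ♞ · · ·│4
3│· · · · · · · ♘│3
2│♙ ♙ ♙ ♙ · ♙ ♙ ♙│2
1│♖ ♘ ♗ ♕ ♔ ♗ · ♖│1
  ─────────────────
  a b c d e f g h

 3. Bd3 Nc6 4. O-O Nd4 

  a b c d e f g h
  ─────────────────
8│♜ · ♝ ♛ ♚ ♝ · ♜│8
7│♟ ♟ ♟ ♟ ♟ ♟ ♟ ♟│7
6│· · · · · · · ·│6
5│· · · · · · · ·│5
4│· · · ♞ ♞ · · ·│4
3│· · · ♗ · · · ♘│3
2│♙ ♙ ♙ ♙ · ♙ ♙ ♙│2
1│♖ ♘ ♗ ♕ · ♖ ♔ ·│1
  ─────────────────
  a b c d e f g h

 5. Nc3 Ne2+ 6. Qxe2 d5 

  a b c d e f g h
  ─────────────────
8│♜ · ♝ ♛ ♚ ♝ · ♜│8
7│♟ ♟ ♟ · ♟ ♟ ♟ ♟│7
6│· · · · · · · ·│6
5│· · · ♟ · · · ·│5
4│· · · · ♞ · · ·│4
3│· · ♘ ♗ · · · ♘│3
2│♙ ♙ ♙ ♙ ♕ ♙ ♙ ♙│2
1│♖ · ♗ · · ♖ ♔ ·│1
  ─────────────────
  a b c d e f g h

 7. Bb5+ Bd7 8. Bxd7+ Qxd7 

  a b c d e f g h
  ─────────────────
8│♜ · · · ♚ ♝ · ♜│8
7│♟ ♟ ♟ ♛ ♟ ♟ ♟ ♟│7
6│· · · · · · · ·│6
5│· · · ♟ · · · ·│5
4│· · · · ♞ · · ·│4
3│· · ♘ · · · · ♘│3
2│♙ ♙ ♙ ♙ ♕ ♙ ♙ ♙│2
1│♖ · ♗ · · ♖ ♔ ·│1
  ─────────────────
  a b c d e f g h

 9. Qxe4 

  a b c d e f g h
  ─────────────────
8│♜ · · · ♚ ♝ · ♜│8
7│♟ ♟ ♟ ♛ ♟ ♟ ♟ ♟│7
6│· · · · · · · ·│6
5│· · · ♟ · · · ·│5
4│· · · · ♕ · · ·│4
3│· · ♘ · · · · ♘│3
2│♙ ♙ ♙ ♙ · ♙ ♙ ♙│2
1│♖ · ♗ · · ♖ ♔ ·│1
  ─────────────────
  a b c d e f g h


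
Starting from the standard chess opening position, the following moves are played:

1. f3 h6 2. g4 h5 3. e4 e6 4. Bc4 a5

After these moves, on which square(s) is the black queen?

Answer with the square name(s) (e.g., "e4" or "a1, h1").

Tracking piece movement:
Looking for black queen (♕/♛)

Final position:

  a b c d e f g h
  ─────────────────
8│♜ ♞ ♝ ♛ ♚ ♝ ♞ ♜│8
7│· ♟ ♟ ♟ · ♟ ♟ ·│7
6│· · · · ♟ · · ·│6
5│♟ · · · · · · ♟│5
4│· · ♗ · ♙ · ♙ ·│4
3│· · · · · ♙ · ·│3
2│♙ ♙ ♙ ♙ · · · ♙│2
1│♖ ♘ ♗ ♕ ♔ · ♘ ♖│1
  ─────────────────
  a b c d e f g h


d8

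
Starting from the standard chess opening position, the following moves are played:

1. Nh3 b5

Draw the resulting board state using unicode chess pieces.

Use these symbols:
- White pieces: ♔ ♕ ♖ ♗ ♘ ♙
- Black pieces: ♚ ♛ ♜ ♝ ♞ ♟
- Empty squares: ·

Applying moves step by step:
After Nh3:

♜ ♞ ♝ ♛ ♚ ♝ ♞ ♜
♟ ♟ ♟ ♟ ♟ ♟ ♟ ♟
· · · · · · · ·
· · · · · · · ·
· · · · · · · ·
· · · · · · · ♘
♙ ♙ ♙ ♙ ♙ ♙ ♙ ♙
♖ ♘ ♗ ♕ ♔ ♗ · ♖


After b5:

♜ ♞ ♝ ♛ ♚ ♝ ♞ ♜
♟ · ♟ ♟ ♟ ♟ ♟ ♟
· · · · · · · ·
· ♟ · · · · · ·
· · · · · · · ·
· · · · · · · ♘
♙ ♙ ♙ ♙ ♙ ♙ ♙ ♙
♖ ♘ ♗ ♕ ♔ ♗ · ♖



  a b c d e f g h
  ─────────────────
8│♜ ♞ ♝ ♛ ♚ ♝ ♞ ♜│8
7│♟ · ♟ ♟ ♟ ♟ ♟ ♟│7
6│· · · · · · · ·│6
5│· ♟ · · · · · ·│5
4│· · · · · · · ·│4
3│· · · · · · · ♘│3
2│♙ ♙ ♙ ♙ ♙ ♙ ♙ ♙│2
1│♖ ♘ ♗ ♕ ♔ ♗ · ♖│1
  ─────────────────
  a b c d e f g h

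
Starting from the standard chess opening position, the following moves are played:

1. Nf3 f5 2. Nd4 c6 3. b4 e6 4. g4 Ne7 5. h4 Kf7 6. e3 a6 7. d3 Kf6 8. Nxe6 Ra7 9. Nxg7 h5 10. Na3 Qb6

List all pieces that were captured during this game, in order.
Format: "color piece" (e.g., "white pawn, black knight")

Tracking captures:
  Nxe6: captured black pawn
  Nxg7: captured black pawn

black pawn, black pawn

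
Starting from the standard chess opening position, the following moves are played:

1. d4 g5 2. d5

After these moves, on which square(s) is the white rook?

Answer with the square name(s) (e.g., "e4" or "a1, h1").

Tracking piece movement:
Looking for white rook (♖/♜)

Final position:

  a b c d e f g h
  ─────────────────
8│♜ ♞ ♝ ♛ ♚ ♝ ♞ ♜│8
7│♟ ♟ ♟ ♟ ♟ ♟ · ♟│7
6│· · · · · · · ·│6
5│· · · ♙ · · ♟ ·│5
4│· · · · · · · ·│4
3│· · · · · · · ·│3
2│♙ ♙ ♙ · ♙ ♙ ♙ ♙│2
1│♖ ♘ ♗ ♕ ♔ ♗ ♘ ♖│1
  ─────────────────
  a b c d e f g h


a1, h1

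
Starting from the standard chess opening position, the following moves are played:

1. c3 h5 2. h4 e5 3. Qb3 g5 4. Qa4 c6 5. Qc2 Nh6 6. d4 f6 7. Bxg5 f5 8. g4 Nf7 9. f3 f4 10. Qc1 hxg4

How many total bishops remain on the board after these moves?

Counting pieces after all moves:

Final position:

  a b c d e f g h
  ─────────────────
8│♜ ♞ ♝ ♛ ♚ ♝ · ♜│8
7│♟ ♟ · ♟ · ♞ · ·│7
6│· · ♟ · · · · ·│6
5│· · · · ♟ · ♗ ·│5
4│· · · ♙ · ♟ ♟ ♙│4
3│· · ♙ · · ♙ · ·│3
2│♙ ♙ · · ♙ · · ·│2
1│♖ ♘ ♕ · ♔ ♗ ♘ ♖│1
  ─────────────────
  a b c d e f g h


4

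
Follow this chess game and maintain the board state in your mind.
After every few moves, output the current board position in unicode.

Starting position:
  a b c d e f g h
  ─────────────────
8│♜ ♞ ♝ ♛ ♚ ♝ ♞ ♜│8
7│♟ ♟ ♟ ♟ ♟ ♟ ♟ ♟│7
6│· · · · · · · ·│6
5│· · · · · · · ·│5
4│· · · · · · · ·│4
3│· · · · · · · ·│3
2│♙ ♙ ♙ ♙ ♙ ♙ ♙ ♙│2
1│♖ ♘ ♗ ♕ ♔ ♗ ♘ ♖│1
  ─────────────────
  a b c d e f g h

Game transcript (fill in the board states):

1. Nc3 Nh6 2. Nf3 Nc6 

  a b c d e f g h
  ─────────────────
8│♜ · ♝ ♛ ♚ ♝ · ♜│8
7│♟ ♟ ♟ ♟ ♟ ♟ ♟ ♟│7
6│· · ♞ · · · · ♞│6
5│· · · · · · · ·│5
4│· · · · · · · ·│4
3│· · ♘ · · ♘ · ·│3
2│♙ ♙ ♙ ♙ ♙ ♙ ♙ ♙│2
1│♖ · ♗ ♕ ♔ ♗ · ♖│1
  ─────────────────
  a b c d e f g h

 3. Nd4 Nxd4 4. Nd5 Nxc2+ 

  a b c d e f g h
  ─────────────────
8│♜ · ♝ ♛ ♚ ♝ · ♜│8
7│♟ ♟ ♟ ♟ ♟ ♟ ♟ ♟│7
6│· · · · · · · ♞│6
5│· · · ♘ · · · ·│5
4│· · · · · · · ·│4
3│· · · · · · · ·│3
2│♙ ♙ ♞ ♙ ♙ ♙ ♙ ♙│2
1│♖ · ♗ ♕ ♔ ♗ · ♖│1
  ─────────────────
  a b c d e f g h

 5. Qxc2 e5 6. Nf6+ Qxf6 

  a b c d e f g h
  ─────────────────
8│♜ · ♝ · ♚ ♝ · ♜│8
7│♟ ♟ ♟ ♟ · ♟ ♟ ♟│7
6│· · · · · ♛ · ♞│6
5│· · · · ♟ · · ·│5
4│· · · · · · · ·│4
3│· · · · · · · ·│3
2│♙ ♙ ♕ ♙ ♙ ♙ ♙ ♙│2
1│♖ · ♗ · ♔ ♗ · ♖│1
  ─────────────────
  a b c d e f g h

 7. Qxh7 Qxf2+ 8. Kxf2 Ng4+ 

  a b c d e f g h
  ─────────────────
8│♜ · ♝ · ♚ ♝ · ♜│8
7│♟ ♟ ♟ ♟ · ♟ ♟ ♕│7
6│· · · · · · · ·│6
5│· · · · ♟ · · ·│5
4│· · · · · · ♞ ·│4
3│· · · · · · · ·│3
2│♙ ♙ · ♙ ♙ ♔ ♙ ♙│2
1│♖ · ♗ · · ♗ · ♖│1
  ─────────────────
  a b c d e f g h

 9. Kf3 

  a b c d e f g h
  ─────────────────
8│♜ · ♝ · ♚ ♝ · ♜│8
7│♟ ♟ ♟ ♟ · ♟ ♟ ♕│7
6│· · · · · · · ·│6
5│· · · · ♟ · · ·│5
4│· · · · · · ♞ ·│4
3│· · · · · ♔ · ·│3
2│♙ ♙ · ♙ ♙ · ♙ ♙│2
1│♖ · ♗ · · ♗ · ♖│1
  ─────────────────
  a b c d e f g h


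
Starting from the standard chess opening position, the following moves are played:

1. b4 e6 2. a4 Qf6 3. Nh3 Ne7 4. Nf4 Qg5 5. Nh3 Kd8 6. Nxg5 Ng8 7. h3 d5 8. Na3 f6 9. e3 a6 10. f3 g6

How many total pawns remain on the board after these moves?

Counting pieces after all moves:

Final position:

  a b c d e f g h
  ─────────────────
8│♜ ♞ ♝ ♚ · ♝ ♞ ♜│8
7│· ♟ ♟ · · · · ♟│7
6│♟ · · · ♟ ♟ ♟ ·│6
5│· · · ♟ · · ♘ ·│5
4│♙ ♙ · · · · · ·│4
3│♘ · · · ♙ ♙ · ♙│3
2│· · ♙ ♙ · · ♙ ·│2
1│♖ · ♗ ♕ ♔ ♗ · ♖│1
  ─────────────────
  a b c d e f g h


16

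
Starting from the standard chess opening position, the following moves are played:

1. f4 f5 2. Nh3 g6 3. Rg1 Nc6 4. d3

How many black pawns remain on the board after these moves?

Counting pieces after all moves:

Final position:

  a b c d e f g h
  ─────────────────
8│♜ · ♝ ♛ ♚ ♝ ♞ ♜│8
7│♟ ♟ ♟ ♟ ♟ · · ♟│7
6│· · ♞ · · · ♟ ·│6
5│· · · · · ♟ · ·│5
4│· · · · · ♙ · ·│4
3│· · · ♙ · · · ♘│3
2│♙ ♙ ♙ · ♙ · ♙ ♙│2
1│♖ ♘ ♗ ♕ ♔ ♗ ♖ ·│1
  ─────────────────
  a b c d e f g h


8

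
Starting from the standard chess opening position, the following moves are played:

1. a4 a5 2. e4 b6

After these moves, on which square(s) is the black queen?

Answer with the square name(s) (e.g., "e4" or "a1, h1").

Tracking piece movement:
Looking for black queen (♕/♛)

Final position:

  a b c d e f g h
  ─────────────────
8│♜ ♞ ♝ ♛ ♚ ♝ ♞ ♜│8
7│· · ♟ ♟ ♟ ♟ ♟ ♟│7
6│· ♟ · · · · · ·│6
5│♟ · · · · · · ·│5
4│♙ · · · ♙ · · ·│4
3│· · · · · · · ·│3
2│· ♙ ♙ ♙ · ♙ ♙ ♙│2
1│♖ ♘ ♗ ♕ ♔ ♗ ♘ ♖│1
  ─────────────────
  a b c d e f g h


d8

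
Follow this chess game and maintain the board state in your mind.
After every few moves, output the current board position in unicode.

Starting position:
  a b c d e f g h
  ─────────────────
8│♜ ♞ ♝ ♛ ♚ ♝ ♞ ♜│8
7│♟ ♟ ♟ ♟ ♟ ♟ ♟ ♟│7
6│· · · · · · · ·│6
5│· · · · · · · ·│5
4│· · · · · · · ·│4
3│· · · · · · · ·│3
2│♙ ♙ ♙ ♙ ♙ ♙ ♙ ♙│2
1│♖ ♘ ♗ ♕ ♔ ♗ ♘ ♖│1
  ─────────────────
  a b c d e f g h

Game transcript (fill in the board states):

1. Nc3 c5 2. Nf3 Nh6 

  a b c d e f g h
  ─────────────────
8│♜ ♞ ♝ ♛ ♚ ♝ · ♜│8
7│♟ ♟ · ♟ ♟ ♟ ♟ ♟│7
6│· · · · · · · ♞│6
5│· · ♟ · · · · ·│5
4│· · · · · · · ·│4
3│· · ♘ · · ♘ · ·│3
2│♙ ♙ ♙ ♙ ♙ ♙ ♙ ♙│2
1│♖ · ♗ ♕ ♔ ♗ · ♖│1
  ─────────────────
  a b c d e f g h

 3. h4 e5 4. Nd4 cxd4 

  a b c d e f g h
  ─────────────────
8│♜ ♞ ♝ ♛ ♚ ♝ · ♜│8
7│♟ ♟ · ♟ · ♟ ♟ ♟│7
6│· · · · · · · ♞│6
5│· · · · ♟ · · ·│5
4│· · · ♟ · · · ♙│4
3│· · ♘ · · · · ·│3
2│♙ ♙ ♙ ♙ ♙ ♙ ♙ ·│2
1│♖ · ♗ ♕ ♔ ♗ · ♖│1
  ─────────────────
  a b c d e f g h

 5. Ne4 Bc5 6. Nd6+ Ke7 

  a b c d e f g h
  ─────────────────
8│♜ ♞ ♝ ♛ · · · ♜│8
7│♟ ♟ · ♟ ♚ ♟ ♟ ♟│7
6│· · · ♘ · · · ♞│6
5│· · ♝ · ♟ · · ·│5
4│· · · ♟ · · · ♙│4
3│· · · · · · · ·│3
2│♙ ♙ ♙ ♙ ♙ ♙ ♙ ·│2
1│♖ · ♗ ♕ ♔ ♗ · ♖│1
  ─────────────────
  a b c d e f g h

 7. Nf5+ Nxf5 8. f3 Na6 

  a b c d e f g h
  ─────────────────
8│♜ · ♝ ♛ · · · ♜│8
7│♟ ♟ · ♟ ♚ ♟ ♟ ♟│7
6│♞ · · · · · · ·│6
5│· · ♝ · ♟ ♞ · ·│5
4│· · · ♟ · · · ♙│4
3│· · · · · ♙ · ·│3
2│♙ ♙ ♙ ♙ ♙ · ♙ ·│2
1│♖ · ♗ ♕ ♔ ♗ · ♖│1
  ─────────────────
  a b c d e f g h

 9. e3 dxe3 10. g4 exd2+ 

  a b c d e f g h
  ─────────────────
8│♜ · ♝ ♛ · · · ♜│8
7│♟ ♟ · ♟ ♚ ♟ ♟ ♟│7
6│♞ · · · · · · ·│6
5│· · ♝ · ♟ ♞ · ·│5
4│· · · · · · ♙ ♙│4
3│· · · · · ♙ · ·│3
2│♙ ♙ ♙ ♟ · · · ·│2
1│♖ · ♗ ♕ ♔ ♗ · ♖│1
  ─────────────────
  a b c d e f g h



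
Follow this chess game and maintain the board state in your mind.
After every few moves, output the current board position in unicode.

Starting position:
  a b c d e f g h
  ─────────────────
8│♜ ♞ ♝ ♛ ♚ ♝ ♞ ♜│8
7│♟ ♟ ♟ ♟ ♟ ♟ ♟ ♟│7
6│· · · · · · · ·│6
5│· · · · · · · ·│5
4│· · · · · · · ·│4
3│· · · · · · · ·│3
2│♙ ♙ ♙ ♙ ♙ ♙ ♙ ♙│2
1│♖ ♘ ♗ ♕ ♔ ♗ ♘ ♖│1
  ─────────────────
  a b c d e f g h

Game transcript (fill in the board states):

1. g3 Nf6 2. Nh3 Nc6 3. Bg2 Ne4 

  a b c d e f g h
  ─────────────────
8│♜ · ♝ ♛ ♚ ♝ · ♜│8
7│♟ ♟ ♟ ♟ ♟ ♟ ♟ ♟│7
6│· · ♞ · · · · ·│6
5│· · · · · · · ·│5
4│· · · · ♞ · · ·│4
3│· · · · · · ♙ ♘│3
2│♙ ♙ ♙ ♙ ♙ ♙ ♗ ♙│2
1│♖ ♘ ♗ ♕ ♔ · · ♖│1
  ─────────────────
  a b c d e f g h

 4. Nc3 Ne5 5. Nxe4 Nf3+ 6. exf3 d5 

  a b c d e f g h
  ─────────────────
8│♜ · ♝ ♛ ♚ ♝ · ♜│8
7│♟ ♟ ♟ · ♟ ♟ ♟ ♟│7
6│· · · · · · · ·│6
5│· · · ♟ · · · ·│5
4│· · · · ♘ · · ·│4
3│· · · · · ♙ ♙ ♘│3
2│♙ ♙ ♙ ♙ · ♙ ♗ ♙│2
1│♖ · ♗ ♕ ♔ · · ♖│1
  ─────────────────
  a b c d e f g h

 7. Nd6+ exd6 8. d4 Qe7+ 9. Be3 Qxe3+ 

  a b c d e f g h
  ─────────────────
8│♜ · ♝ · ♚ ♝ · ♜│8
7│♟ ♟ ♟ · · ♟ ♟ ♟│7
6│· · · ♟ · · · ·│6
5│· · · ♟ · · · ·│5
4│· · · ♙ · · · ·│4
3│· · · · ♛ ♙ ♙ ♘│3
2│♙ ♙ ♙ · · ♙ ♗ ♙│2
1│♖ · · ♕ ♔ · · ♖│1
  ─────────────────
  a b c d e f g h

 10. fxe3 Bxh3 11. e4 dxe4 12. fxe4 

  a b c d e f g h
  ─────────────────
8│♜ · · · ♚ ♝ · ♜│8
7│♟ ♟ ♟ · · ♟ ♟ ♟│7
6│· · · ♟ · · · ·│6
5│· · · · · · · ·│5
4│· · · ♙ ♙ · · ·│4
3│· · · · · · ♙ ♝│3
2│♙ ♙ ♙ · · · ♗ ♙│2
1│♖ · · ♕ ♔ · · ♖│1
  ─────────────────
  a b c d e f g h


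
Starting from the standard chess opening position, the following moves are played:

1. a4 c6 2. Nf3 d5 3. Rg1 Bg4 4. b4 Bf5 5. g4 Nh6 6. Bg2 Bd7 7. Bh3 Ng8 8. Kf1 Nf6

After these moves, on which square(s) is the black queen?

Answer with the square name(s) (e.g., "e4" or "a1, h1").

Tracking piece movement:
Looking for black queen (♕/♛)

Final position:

  a b c d e f g h
  ─────────────────
8│♜ ♞ · ♛ ♚ ♝ · ♜│8
7│♟ ♟ · ♝ ♟ ♟ ♟ ♟│7
6│· · ♟ · · ♞ · ·│6
5│· · · ♟ · · · ·│5
4│♙ ♙ · · · · ♙ ·│4
3│· · · · · ♘ · ♗│3
2│· · ♙ ♙ ♙ ♙ · ♙│2
1│♖ ♘ ♗ ♕ · ♔ ♖ ·│1
  ─────────────────
  a b c d e f g h


d8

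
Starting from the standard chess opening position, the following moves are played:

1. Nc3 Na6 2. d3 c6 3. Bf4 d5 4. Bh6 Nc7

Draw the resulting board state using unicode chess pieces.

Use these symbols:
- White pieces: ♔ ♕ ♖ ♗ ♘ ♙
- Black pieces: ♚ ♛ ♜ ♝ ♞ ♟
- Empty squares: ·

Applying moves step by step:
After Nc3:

♜ ♞ ♝ ♛ ♚ ♝ ♞ ♜
♟ ♟ ♟ ♟ ♟ ♟ ♟ ♟
· · · · · · · ·
· · · · · · · ·
· · · · · · · ·
· · ♘ · · · · ·
♙ ♙ ♙ ♙ ♙ ♙ ♙ ♙
♖ · ♗ ♕ ♔ ♗ ♘ ♖


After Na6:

♜ · ♝ ♛ ♚ ♝ ♞ ♜
♟ ♟ ♟ ♟ ♟ ♟ ♟ ♟
♞ · · · · · · ·
· · · · · · · ·
· · · · · · · ·
· · ♘ · · · · ·
♙ ♙ ♙ ♙ ♙ ♙ ♙ ♙
♖ · ♗ ♕ ♔ ♗ ♘ ♖


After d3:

♜ · ♝ ♛ ♚ ♝ ♞ ♜
♟ ♟ ♟ ♟ ♟ ♟ ♟ ♟
♞ · · · · · · ·
· · · · · · · ·
· · · · · · · ·
· · ♘ ♙ · · · ·
♙ ♙ ♙ · ♙ ♙ ♙ ♙
♖ · ♗ ♕ ♔ ♗ ♘ ♖


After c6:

♜ · ♝ ♛ ♚ ♝ ♞ ♜
♟ ♟ · ♟ ♟ ♟ ♟ ♟
♞ · ♟ · · · · ·
· · · · · · · ·
· · · · · · · ·
· · ♘ ♙ · · · ·
♙ ♙ ♙ · ♙ ♙ ♙ ♙
♖ · ♗ ♕ ♔ ♗ ♘ ♖


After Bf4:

♜ · ♝ ♛ ♚ ♝ ♞ ♜
♟ ♟ · ♟ ♟ ♟ ♟ ♟
♞ · ♟ · · · · ·
· · · · · · · ·
· · · · · ♗ · ·
· · ♘ ♙ · · · ·
♙ ♙ ♙ · ♙ ♙ ♙ ♙
♖ · · ♕ ♔ ♗ ♘ ♖


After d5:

♜ · ♝ ♛ ♚ ♝ ♞ ♜
♟ ♟ · · ♟ ♟ ♟ ♟
♞ · ♟ · · · · ·
· · · ♟ · · · ·
· · · · · ♗ · ·
· · ♘ ♙ · · · ·
♙ ♙ ♙ · ♙ ♙ ♙ ♙
♖ · · ♕ ♔ ♗ ♘ ♖


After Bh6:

♜ · ♝ ♛ ♚ ♝ ♞ ♜
♟ ♟ · · ♟ ♟ ♟ ♟
♞ · ♟ · · · · ♗
· · · ♟ · · · ·
· · · · · · · ·
· · ♘ ♙ · · · ·
♙ ♙ ♙ · ♙ ♙ ♙ ♙
♖ · · ♕ ♔ ♗ ♘ ♖


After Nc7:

♜ · ♝ ♛ ♚ ♝ ♞ ♜
♟ ♟ ♞ · ♟ ♟ ♟ ♟
· · ♟ · · · · ♗
· · · ♟ · · · ·
· · · · · · · ·
· · ♘ ♙ · · · ·
♙ ♙ ♙ · ♙ ♙ ♙ ♙
♖ · · ♕ ♔ ♗ ♘ ♖



  a b c d e f g h
  ─────────────────
8│♜ · ♝ ♛ ♚ ♝ ♞ ♜│8
7│♟ ♟ ♞ · ♟ ♟ ♟ ♟│7
6│· · ♟ · · · · ♗│6
5│· · · ♟ · · · ·│5
4│· · · · · · · ·│4
3│· · ♘ ♙ · · · ·│3
2│♙ ♙ ♙ · ♙ ♙ ♙ ♙│2
1│♖ · · ♕ ♔ ♗ ♘ ♖│1
  ─────────────────
  a b c d e f g h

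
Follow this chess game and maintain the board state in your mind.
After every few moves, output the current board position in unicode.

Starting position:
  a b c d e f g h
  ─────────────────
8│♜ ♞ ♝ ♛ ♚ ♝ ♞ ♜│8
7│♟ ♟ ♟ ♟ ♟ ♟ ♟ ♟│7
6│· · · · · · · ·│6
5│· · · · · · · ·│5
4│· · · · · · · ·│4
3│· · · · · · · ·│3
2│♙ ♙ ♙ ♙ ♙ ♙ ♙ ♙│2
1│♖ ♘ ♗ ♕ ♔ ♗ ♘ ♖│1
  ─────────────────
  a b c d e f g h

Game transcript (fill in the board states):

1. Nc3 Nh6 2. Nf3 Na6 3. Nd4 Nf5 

  a b c d e f g h
  ─────────────────
8│♜ · ♝ ♛ ♚ ♝ · ♜│8
7│♟ ♟ ♟ ♟ ♟ ♟ ♟ ♟│7
6│♞ · · · · · · ·│6
5│· · · · · ♞ · ·│5
4│· · · ♘ · · · ·│4
3│· · ♘ · · · · ·│3
2│♙ ♙ ♙ ♙ ♙ ♙ ♙ ♙│2
1│♖ · ♗ ♕ ♔ ♗ · ♖│1
  ─────────────────
  a b c d e f g h

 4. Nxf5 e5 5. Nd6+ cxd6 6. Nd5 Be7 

  a b c d e f g h
  ─────────────────
8│♜ · ♝ ♛ ♚ · · ♜│8
7│♟ ♟ · ♟ ♝ ♟ ♟ ♟│7
6│♞ · · ♟ · · · ·│6
5│· · · ♘ ♟ · · ·│5
4│· · · · · · · ·│4
3│· · · · · · · ·│3
2│♙ ♙ ♙ ♙ ♙ ♙ ♙ ♙│2
1│♖ · ♗ ♕ ♔ ♗ · ♖│1
  ─────────────────
  a b c d e f g h

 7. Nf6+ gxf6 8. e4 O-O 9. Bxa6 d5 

  a b c d e f g h
  ─────────────────
8│♜ · ♝ ♛ · ♜ ♚ ·│8
7│♟ ♟ · ♟ ♝ ♟ · ♟│7
6│♗ · · · · ♟ · ·│6
5│· · · ♟ ♟ · · ·│5
4│· · · · ♙ · · ·│4
3│· · · · · · · ·│3
2│♙ ♙ ♙ ♙ · ♙ ♙ ♙│2
1│♖ · ♗ ♕ ♔ · · ♖│1
  ─────────────────
  a b c d e f g h

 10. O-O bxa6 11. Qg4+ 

  a b c d e f g h
  ─────────────────
8│♜ · ♝ ♛ · ♜ ♚ ·│8
7│♟ · · ♟ ♝ ♟ · ♟│7
6│♟ · · · · ♟ · ·│6
5│· · · ♟ ♟ · · ·│5
4│· · · · ♙ · ♕ ·│4
3│· · · · · · · ·│3
2│♙ ♙ ♙ ♙ · ♙ ♙ ♙│2
1│♖ · ♗ · · ♖ ♔ ·│1
  ─────────────────
  a b c d e f g h


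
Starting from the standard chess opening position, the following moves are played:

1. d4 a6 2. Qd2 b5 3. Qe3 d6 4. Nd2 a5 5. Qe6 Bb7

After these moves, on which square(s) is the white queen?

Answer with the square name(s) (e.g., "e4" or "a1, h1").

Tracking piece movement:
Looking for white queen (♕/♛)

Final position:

  a b c d e f g h
  ─────────────────
8│♜ ♞ · ♛ ♚ ♝ ♞ ♜│8
7│· ♝ ♟ · ♟ ♟ ♟ ♟│7
6│· · · ♟ ♕ · · ·│6
5│♟ ♟ · · · · · ·│5
4│· · · ♙ · · · ·│4
3│· · · · · · · ·│3
2│♙ ♙ ♙ ♘ ♙ ♙ ♙ ♙│2
1│♖ · ♗ · ♔ ♗ ♘ ♖│1
  ─────────────────
  a b c d e f g h


e6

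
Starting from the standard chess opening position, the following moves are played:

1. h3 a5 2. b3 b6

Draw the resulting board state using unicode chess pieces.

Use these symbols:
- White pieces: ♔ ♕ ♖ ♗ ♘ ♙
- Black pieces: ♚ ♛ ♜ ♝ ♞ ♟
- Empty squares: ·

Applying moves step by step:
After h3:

♜ ♞ ♝ ♛ ♚ ♝ ♞ ♜
♟ ♟ ♟ ♟ ♟ ♟ ♟ ♟
· · · · · · · ·
· · · · · · · ·
· · · · · · · ·
· · · · · · · ♙
♙ ♙ ♙ ♙ ♙ ♙ ♙ ·
♖ ♘ ♗ ♕ ♔ ♗ ♘ ♖


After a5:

♜ ♞ ♝ ♛ ♚ ♝ ♞ ♜
· ♟ ♟ ♟ ♟ ♟ ♟ ♟
· · · · · · · ·
♟ · · · · · · ·
· · · · · · · ·
· · · · · · · ♙
♙ ♙ ♙ ♙ ♙ ♙ ♙ ·
♖ ♘ ♗ ♕ ♔ ♗ ♘ ♖


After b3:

♜ ♞ ♝ ♛ ♚ ♝ ♞ ♜
· ♟ ♟ ♟ ♟ ♟ ♟ ♟
· · · · · · · ·
♟ · · · · · · ·
· · · · · · · ·
· ♙ · · · · · ♙
♙ · ♙ ♙ ♙ ♙ ♙ ·
♖ ♘ ♗ ♕ ♔ ♗ ♘ ♖


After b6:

♜ ♞ ♝ ♛ ♚ ♝ ♞ ♜
· · ♟ ♟ ♟ ♟ ♟ ♟
· ♟ · · · · · ·
♟ · · · · · · ·
· · · · · · · ·
· ♙ · · · · · ♙
♙ · ♙ ♙ ♙ ♙ ♙ ·
♖ ♘ ♗ ♕ ♔ ♗ ♘ ♖



  a b c d e f g h
  ─────────────────
8│♜ ♞ ♝ ♛ ♚ ♝ ♞ ♜│8
7│· · ♟ ♟ ♟ ♟ ♟ ♟│7
6│· ♟ · · · · · ·│6
5│♟ · · · · · · ·│5
4│· · · · · · · ·│4
3│· ♙ · · · · · ♙│3
2│♙ · ♙ ♙ ♙ ♙ ♙ ·│2
1│♖ ♘ ♗ ♕ ♔ ♗ ♘ ♖│1
  ─────────────────
  a b c d e f g h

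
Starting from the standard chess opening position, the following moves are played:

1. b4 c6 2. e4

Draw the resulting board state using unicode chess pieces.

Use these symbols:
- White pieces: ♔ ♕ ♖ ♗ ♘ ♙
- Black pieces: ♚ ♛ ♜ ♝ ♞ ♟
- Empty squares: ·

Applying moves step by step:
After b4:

♜ ♞ ♝ ♛ ♚ ♝ ♞ ♜
♟ ♟ ♟ ♟ ♟ ♟ ♟ ♟
· · · · · · · ·
· · · · · · · ·
· ♙ · · · · · ·
· · · · · · · ·
♙ · ♙ ♙ ♙ ♙ ♙ ♙
♖ ♘ ♗ ♕ ♔ ♗ ♘ ♖


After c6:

♜ ♞ ♝ ♛ ♚ ♝ ♞ ♜
♟ ♟ · ♟ ♟ ♟ ♟ ♟
· · ♟ · · · · ·
· · · · · · · ·
· ♙ · · · · · ·
· · · · · · · ·
♙ · ♙ ♙ ♙ ♙ ♙ ♙
♖ ♘ ♗ ♕ ♔ ♗ ♘ ♖


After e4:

♜ ♞ ♝ ♛ ♚ ♝ ♞ ♜
♟ ♟ · ♟ ♟ ♟ ♟ ♟
· · ♟ · · · · ·
· · · · · · · ·
· ♙ · · ♙ · · ·
· · · · · · · ·
♙ · ♙ ♙ · ♙ ♙ ♙
♖ ♘ ♗ ♕ ♔ ♗ ♘ ♖



  a b c d e f g h
  ─────────────────
8│♜ ♞ ♝ ♛ ♚ ♝ ♞ ♜│8
7│♟ ♟ · ♟ ♟ ♟ ♟ ♟│7
6│· · ♟ · · · · ·│6
5│· · · · · · · ·│5
4│· ♙ · · ♙ · · ·│4
3│· · · · · · · ·│3
2│♙ · ♙ ♙ · ♙ ♙ ♙│2
1│♖ ♘ ♗ ♕ ♔ ♗ ♘ ♖│1
  ─────────────────
  a b c d e f g h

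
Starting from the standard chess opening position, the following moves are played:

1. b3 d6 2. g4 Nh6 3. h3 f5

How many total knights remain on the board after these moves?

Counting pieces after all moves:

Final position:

  a b c d e f g h
  ─────────────────
8│♜ ♞ ♝ ♛ ♚ ♝ · ♜│8
7│♟ ♟ ♟ · ♟ · ♟ ♟│7
6│· · · ♟ · · · ♞│6
5│· · · · · ♟ · ·│5
4│· · · · · · ♙ ·│4
3│· ♙ · · · · · ♙│3
2│♙ · ♙ ♙ ♙ ♙ · ·│2
1│♖ ♘ ♗ ♕ ♔ ♗ ♘ ♖│1
  ─────────────────
  a b c d e f g h


4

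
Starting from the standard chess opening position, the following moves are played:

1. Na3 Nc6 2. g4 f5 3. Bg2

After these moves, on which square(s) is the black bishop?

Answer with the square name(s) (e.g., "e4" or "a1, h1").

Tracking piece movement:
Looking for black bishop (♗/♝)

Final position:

  a b c d e f g h
  ─────────────────
8│♜ · ♝ ♛ ♚ ♝ ♞ ♜│8
7│♟ ♟ ♟ ♟ ♟ · ♟ ♟│7
6│· · ♞ · · · · ·│6
5│· · · · · ♟ · ·│5
4│· · · · · · ♙ ·│4
3│♘ · · · · · · ·│3
2│♙ ♙ ♙ ♙ ♙ ♙ ♗ ♙│2
1│♖ · ♗ ♕ ♔ · ♘ ♖│1
  ─────────────────
  a b c d e f g h


c8, f8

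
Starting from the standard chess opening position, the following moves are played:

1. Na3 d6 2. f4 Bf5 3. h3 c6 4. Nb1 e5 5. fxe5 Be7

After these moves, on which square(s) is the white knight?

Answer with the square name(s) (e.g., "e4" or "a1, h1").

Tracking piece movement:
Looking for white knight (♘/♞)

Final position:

  a b c d e f g h
  ─────────────────
8│♜ ♞ · ♛ ♚ · ♞ ♜│8
7│♟ ♟ · · ♝ ♟ ♟ ♟│7
6│· · ♟ ♟ · · · ·│6
5│· · · · ♙ ♝ · ·│5
4│· · · · · · · ·│4
3│· · · · · · · ♙│3
2│♙ ♙ ♙ ♙ ♙ · ♙ ·│2
1│♖ ♘ ♗ ♕ ♔ ♗ ♘ ♖│1
  ─────────────────
  a b c d e f g h


b1, g1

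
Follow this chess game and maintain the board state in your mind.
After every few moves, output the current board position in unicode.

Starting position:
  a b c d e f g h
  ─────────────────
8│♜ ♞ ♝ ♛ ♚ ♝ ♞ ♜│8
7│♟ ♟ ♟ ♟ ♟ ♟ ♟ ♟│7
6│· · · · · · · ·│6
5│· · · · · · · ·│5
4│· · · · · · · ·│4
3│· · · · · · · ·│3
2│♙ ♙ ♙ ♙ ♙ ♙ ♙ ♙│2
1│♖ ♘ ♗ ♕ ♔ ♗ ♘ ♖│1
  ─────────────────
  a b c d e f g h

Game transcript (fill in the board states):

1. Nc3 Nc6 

  a b c d e f g h
  ─────────────────
8│♜ · ♝ ♛ ♚ ♝ ♞ ♜│8
7│♟ ♟ ♟ ♟ ♟ ♟ ♟ ♟│7
6│· · ♞ · · · · ·│6
5│· · · · · · · ·│5
4│· · · · · · · ·│4
3│· · ♘ · · · · ·│3
2│♙ ♙ ♙ ♙ ♙ ♙ ♙ ♙│2
1│♖ · ♗ ♕ ♔ ♗ ♘ ♖│1
  ─────────────────
  a b c d e f g h

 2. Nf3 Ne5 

  a b c d e f g h
  ─────────────────
8│♜ · ♝ ♛ ♚ ♝ ♞ ♜│8
7│♟ ♟ ♟ ♟ ♟ ♟ ♟ ♟│7
6│· · · · · · · ·│6
5│· · · · ♞ · · ·│5
4│· · · · · · · ·│4
3│· · ♘ · · ♘ · ·│3
2│♙ ♙ ♙ ♙ ♙ ♙ ♙ ♙│2
1│♖ · ♗ ♕ ♔ ♗ · ♖│1
  ─────────────────
  a b c d e f g h

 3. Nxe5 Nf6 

  a b c d e f g h
  ─────────────────
8│♜ · ♝ ♛ ♚ ♝ · ♜│8
7│♟ ♟ ♟ ♟ ♟ ♟ ♟ ♟│7
6│· · · · · ♞ · ·│6
5│· · · · ♘ · · ·│5
4│· · · · · · · ·│4
3│· · ♘ · · · · ·│3
2│♙ ♙ ♙ ♙ ♙ ♙ ♙ ♙│2
1│♖ · ♗ ♕ ♔ ♗ · ♖│1
  ─────────────────
  a b c d e f g h

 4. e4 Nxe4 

  a b c d e f g h
  ─────────────────
8│♜ · ♝ ♛ ♚ ♝ · ♜│8
7│♟ ♟ ♟ ♟ ♟ ♟ ♟ ♟│7
6│· · · · · · · ·│6
5│· · · · ♘ · · ·│5
4│· · · · ♞ · · ·│4
3│· · ♘ · · · · ·│3
2│♙ ♙ ♙ ♙ · ♙ ♙ ♙│2
1│♖ · ♗ ♕ ♔ ♗ · ♖│1
  ─────────────────
  a b c d e f g h

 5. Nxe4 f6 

  a b c d e f g h
  ─────────────────
8│♜ · ♝ ♛ ♚ ♝ · ♜│8
7│♟ ♟ ♟ ♟ ♟ · ♟ ♟│7
6│· · · · · ♟ · ·│6
5│· · · · ♘ · · ·│5
4│· · · · ♘ · · ·│4
3│· · · · · · · ·│3
2│♙ ♙ ♙ ♙ · ♙ ♙ ♙│2
1│♖ · ♗ ♕ ♔ ♗ · ♖│1
  ─────────────────
  a b c d e f g h



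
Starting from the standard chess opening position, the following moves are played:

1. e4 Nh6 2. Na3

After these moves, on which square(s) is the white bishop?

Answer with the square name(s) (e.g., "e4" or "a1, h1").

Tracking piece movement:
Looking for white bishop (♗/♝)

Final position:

  a b c d e f g h
  ─────────────────
8│♜ ♞ ♝ ♛ ♚ ♝ · ♜│8
7│♟ ♟ ♟ ♟ ♟ ♟ ♟ ♟│7
6│· · · · · · · ♞│6
5│· · · · · · · ·│5
4│· · · · ♙ · · ·│4
3│♘ · · · · · · ·│3
2│♙ ♙ ♙ ♙ · ♙ ♙ ♙│2
1│♖ · ♗ ♕ ♔ ♗ ♘ ♖│1
  ─────────────────
  a b c d e f g h


c1, f1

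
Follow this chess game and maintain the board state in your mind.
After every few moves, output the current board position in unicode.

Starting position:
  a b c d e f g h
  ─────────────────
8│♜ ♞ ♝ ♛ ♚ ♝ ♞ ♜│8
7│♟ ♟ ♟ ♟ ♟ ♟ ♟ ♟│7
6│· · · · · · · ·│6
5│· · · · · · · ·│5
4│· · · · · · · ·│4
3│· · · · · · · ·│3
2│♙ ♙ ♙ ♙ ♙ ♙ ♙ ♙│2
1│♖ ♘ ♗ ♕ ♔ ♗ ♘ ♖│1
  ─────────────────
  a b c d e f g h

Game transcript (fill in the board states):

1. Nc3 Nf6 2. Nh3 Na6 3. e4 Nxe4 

  a b c d e f g h
  ─────────────────
8│♜ · ♝ ♛ ♚ ♝ · ♜│8
7│♟ ♟ ♟ ♟ ♟ ♟ ♟ ♟│7
6│♞ · · · · · · ·│6
5│· · · · · · · ·│5
4│· · · · ♞ · · ·│4
3│· · ♘ · · · · ♘│3
2│♙ ♙ ♙ ♙ · ♙ ♙ ♙│2
1│♖ · ♗ ♕ ♔ ♗ · ♖│1
  ─────────────────
  a b c d e f g h

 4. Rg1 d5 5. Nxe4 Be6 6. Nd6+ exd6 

  a b c d e f g h
  ─────────────────
8│♜ · · ♛ ♚ ♝ · ♜│8
7│♟ ♟ ♟ · · ♟ ♟ ♟│7
6│♞ · · ♟ ♝ · · ·│6
5│· · · ♟ · · · ·│5
4│· · · · · · · ·│4
3│· · · · · · · ♘│3
2│♙ ♙ ♙ ♙ · ♙ ♙ ♙│2
1│♖ · ♗ ♕ ♔ ♗ ♖ ·│1
  ─────────────────
  a b c d e f g h

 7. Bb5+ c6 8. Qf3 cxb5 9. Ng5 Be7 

  a b c d e f g h
  ─────────────────
8│♜ · · ♛ ♚ · · ♜│8
7│♟ ♟ · · ♝ ♟ ♟ ♟│7
6│♞ · · ♟ ♝ · · ·│6
5│· ♟ · ♟ · · ♘ ·│5
4│· · · · · · · ·│4
3│· · · · · ♕ · ·│3
2│♙ ♙ ♙ ♙ · ♙ ♙ ♙│2
1│♖ · ♗ · ♔ · ♖ ·│1
  ─────────────────
  a b c d e f g h

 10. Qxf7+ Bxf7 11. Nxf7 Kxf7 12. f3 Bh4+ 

  a b c d e f g h
  ─────────────────
8│♜ · · ♛ · · · ♜│8
7│♟ ♟ · · · ♚ ♟ ♟│7
6│♞ · · ♟ · · · ·│6
5│· ♟ · ♟ · · · ·│5
4│· · · · · · · ♝│4
3│· · · · · ♙ · ·│3
2│♙ ♙ ♙ ♙ · · ♙ ♙│2
1│♖ · ♗ · ♔ · ♖ ·│1
  ─────────────────
  a b c d e f g h

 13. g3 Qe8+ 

  a b c d e f g h
  ─────────────────
8│♜ · · · ♛ · · ♜│8
7│♟ ♟ · · · ♚ ♟ ♟│7
6│♞ · · ♟ · · · ·│6
5│· ♟ · ♟ · · · ·│5
4│· · · · · · · ♝│4
3│· · · · · ♙ ♙ ·│3
2│♙ ♙ ♙ ♙ · · · ♙│2
1│♖ · ♗ · ♔ · ♖ ·│1
  ─────────────────
  a b c d e f g h
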